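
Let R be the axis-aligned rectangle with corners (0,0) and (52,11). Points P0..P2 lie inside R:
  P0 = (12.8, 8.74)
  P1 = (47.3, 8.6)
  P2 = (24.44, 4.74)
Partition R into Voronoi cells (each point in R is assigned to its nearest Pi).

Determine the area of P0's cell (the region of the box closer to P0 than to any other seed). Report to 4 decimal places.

Area of P0's cell: 200.1327

1. box [0,52]×[0,11]: [(0, 0) (52, 0) (52, 11) (0, 11)]
2. ⊥bis P0·P1 via (30.05,8.67): [(0, 0) (30.0148, 0) (30.0595, 11) (0, 11)]  |A|=330.4085
3. ⊥bis P0·P2 via (18.62,6.74): [(0, 0) (16.3038, 0) (20.0839, 11) (0, 11)]  |A|=200.1327
4. canonical 4-gon: [(0, 0) (16.3038, 0) (20.0839, 11) (0, 11)]
5. shoelace: 200.1327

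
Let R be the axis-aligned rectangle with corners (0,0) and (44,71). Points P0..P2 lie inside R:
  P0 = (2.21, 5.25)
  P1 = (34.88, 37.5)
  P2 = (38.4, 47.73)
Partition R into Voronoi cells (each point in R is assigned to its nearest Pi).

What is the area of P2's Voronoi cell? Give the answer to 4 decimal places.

Area of P2's cell: 1027.2935

1. box [0,44]×[0,71]: [(0, 0) (44, 0) (44, 71) (0, 71)]
2. ⊥bis P2·P0 via (20.305,26.49): [(0, 43.7884) (44, 6.3035) (44, 71) (0, 71)]  |A|=2021.977
3. ⊥bis P2·P1 via (36.64,42.615): [(0, 55.2223) (44, 40.0825) (44, 71) (0, 71)]  |A|=1027.2935
4. canonical 4-gon: [(0, 55.2223) (44, 40.0825) (44, 71) (0, 71)]
5. shoelace: 1027.2935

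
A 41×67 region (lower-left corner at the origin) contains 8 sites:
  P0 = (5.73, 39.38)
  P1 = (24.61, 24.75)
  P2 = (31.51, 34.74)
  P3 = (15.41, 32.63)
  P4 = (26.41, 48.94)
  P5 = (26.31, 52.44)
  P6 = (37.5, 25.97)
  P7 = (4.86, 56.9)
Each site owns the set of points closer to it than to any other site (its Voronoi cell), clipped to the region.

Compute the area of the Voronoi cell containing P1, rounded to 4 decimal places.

1. box [0,41]×[0,67]: [(0, 0) (41, 0) (41, 67) (0, 67)]
2. ⊥bis P1·P0 via (15.17,32.065): [(0, 12.4881) (0, 0) (41, 0) (41, 65.3986)]  |A|=1596.6777
3. ⊥bis P1·P2 via (28.06,29.745): [(18.4928, 36.353) (0, 12.4881) (0, 0) (41, 0) (41, 20.8075)]  |A|=1094.866
4. ⊥bis P1·P3 via (20.01,28.69): [(23.5699, 32.8463) (0, 5.3281) (0, 0) (41, 0) (41, 20.8075)]  |A|=917.4772
5. ⊥bis P1·P4 via (25.51,36.845): [(23.5699, 32.8463) (0, 5.3281) (0, 0) (41, 0) (41, 20.8075)]  |A|=917.4772
6. ⊥bis P1·P5 via (25.46,38.595): [(23.5699, 32.8463) (0, 5.3281) (0, 0) (41, 0) (41, 20.8075)]  |A|=917.4772
7. ⊥bis P1·P6 via (31.055,25.36): [(30.8204, 27.8384) (23.5699, 32.8463) (0, 5.3281) (0, 0) (33.4552, 0)]  |A|=706.5547
8. ⊥bis P1·P7 via (14.735,40.825): [(30.8204, 27.8384) (23.5699, 32.8463) (0, 5.3281) (0, 0) (33.4552, 0)]  |A|=706.5547
9. canonical 5-gon: [(30.8204, 27.8384) (23.5699, 32.8463) (0, 5.3281) (0, 0) (33.4552, 0)]
10. shoelace: 706.5547

Area of P1's cell: 706.5547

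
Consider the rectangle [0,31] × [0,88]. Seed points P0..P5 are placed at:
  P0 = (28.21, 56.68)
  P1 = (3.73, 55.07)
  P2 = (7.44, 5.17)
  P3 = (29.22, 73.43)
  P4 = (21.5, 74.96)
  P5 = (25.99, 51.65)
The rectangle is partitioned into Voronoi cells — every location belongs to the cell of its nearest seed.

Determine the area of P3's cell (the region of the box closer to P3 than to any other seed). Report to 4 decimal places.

Area of P3's cell: 118.1652

1. box [0,31]×[0,88]: [(0, 0) (31, 0) (31, 88) (0, 88)]
2. ⊥bis P3·P0 via (28.715,65.055): [(0, 66.7865) (31, 64.9172) (31, 88) (0, 88)]  |A|=686.5928
3. ⊥bis P3·P1 via (16.475,64.25): [(0, 87.123) (15.3131, 65.8631) (31, 64.9172) (31, 88) (0, 88)]  |A|=530.8854
4. ⊥bis P3·P2 via (18.33,39.3): [(0, 87.123) (15.3131, 65.8631) (31, 64.9172) (31, 88) (0, 88)]  |A|=530.8854
5. ⊥bis P3·P4 via (25.36,74.195): [(23.6096, 65.3628) (31, 64.9172) (31, 88) (28.096, 88)]  |A|=118.1652
6. ⊥bis P3·P5 via (27.605,62.54): [(23.6096, 65.3628) (31, 64.9172) (31, 88) (28.096, 88)]  |A|=118.1652
7. canonical 4-gon: [(23.6096, 65.3628) (31, 64.9172) (31, 88) (28.096, 88)]
8. shoelace: 118.1652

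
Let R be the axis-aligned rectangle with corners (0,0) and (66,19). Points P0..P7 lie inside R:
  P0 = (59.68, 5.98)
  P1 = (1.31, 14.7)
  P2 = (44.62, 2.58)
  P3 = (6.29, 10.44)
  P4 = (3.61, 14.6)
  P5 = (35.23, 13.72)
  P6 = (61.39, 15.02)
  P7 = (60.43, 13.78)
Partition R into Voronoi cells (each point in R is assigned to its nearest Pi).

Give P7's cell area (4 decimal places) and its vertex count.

1. box [0,66]×[0,19]: [(0, 0) (66, 0) (66, 19) (0, 19)]
2. ⊥bis P7·P0 via (60.055,9.88): [(0, 15.6545) (66, 9.3084) (66, 19) (0, 19)]  |A|=430.2248
3. ⊥bis P7·P1 via (30.87,14.24): [(30.8459, 12.6886) (66, 9.3084) (66, 19) (30.9441, 19)]  |A|=280.977
4. ⊥bis P7·P2 via (52.525,8.18): [(50.6823, 10.7812) (66, 9.3084) (66, 19) (44.86, 19)]  |A|=161.0995
5. ⊥bis P7·P3 via (33.36,12.11): [(50.6823, 10.7812) (66, 9.3084) (66, 19) (44.86, 19)]  |A|=161.0995
6. ⊥bis P7·P4 via (32.02,14.19): [(50.6823, 10.7812) (66, 9.3084) (66, 19) (44.86, 19)]  |A|=161.0995
7. ⊥bis P7·P5 via (47.83,13.75): [(47.8275, 14.8111) (50.6823, 10.7812) (66, 9.3084) (66, 19) (47.8175, 19)]  |A|=154.9051
8. ⊥bis P7·P6 via (60.91,14.4): [(47.8275, 14.8111) (50.6823, 10.7812) (66, 9.3084) (66, 10.4594) (54.9683, 19) (47.8175, 19)]  |A|=107.7963
9. canonical 6-gon: [(47.8275, 14.8111) (50.6823, 10.7812) (66, 9.3084) (66, 10.4594) (54.9683, 19) (47.8175, 19)]
10. shoelace: 107.7963

Area of P7's cell: 107.7963 (6 vertices)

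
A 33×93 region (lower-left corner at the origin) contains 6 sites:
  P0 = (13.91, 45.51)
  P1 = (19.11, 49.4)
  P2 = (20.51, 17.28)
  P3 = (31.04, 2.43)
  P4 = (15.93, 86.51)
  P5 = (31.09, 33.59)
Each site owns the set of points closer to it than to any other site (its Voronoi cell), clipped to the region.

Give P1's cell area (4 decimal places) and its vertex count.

1. box [0,33]×[0,93]: [(0, 0) (33, 0) (33, 93) (0, 93)]
2. ⊥bis P1·P0 via (16.51,47.455): [(0, 69.5249) (33, 25.4118) (33, 93) (0, 93)]  |A|=1502.5439
3. ⊥bis P1·P2 via (19.81,33.34): [(0, 69.5249) (26.8399, 33.6464) (33, 33.9149) (33, 93) (0, 93)]  |A|=1476.3539
4. ⊥bis P1·P3 via (25.075,25.915): [(0, 69.5249) (26.8399, 33.6464) (33, 33.9149) (33, 93) (0, 93)]  |A|=1476.3539
5. ⊥bis P1·P4 via (17.52,67.955): [(2.1591, 66.6387) (26.8399, 33.6464) (33, 33.9149) (33, 69.2815)]  |A|=650.3001
6. ⊥bis P1·P5 via (25.1,41.495): [(2.1591, 66.6387) (22.4632, 39.497) (33, 47.4812) (33, 69.2815)]  |A|=560.2198
7. canonical 4-gon: [(2.1591, 66.6387) (22.4632, 39.497) (33, 47.4812) (33, 69.2815)]
8. shoelace: 560.2198

Area of P1's cell: 560.2198 (4 vertices)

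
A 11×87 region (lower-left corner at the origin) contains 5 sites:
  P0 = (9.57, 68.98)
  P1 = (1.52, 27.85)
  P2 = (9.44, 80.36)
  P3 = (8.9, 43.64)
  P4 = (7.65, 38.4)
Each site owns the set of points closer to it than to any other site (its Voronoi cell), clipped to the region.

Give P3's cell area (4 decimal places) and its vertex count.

Area of P3's cell: 161.9946 (4 vertices)

1. box [0,11]×[0,87]: [(0, 0) (11, 0) (11, 87) (0, 87)]
2. ⊥bis P3·P0 via (9.235,56.31): [(0, 56.5542) (0, 0) (11, 0) (11, 56.2633)]  |A|=620.4963
3. ⊥bis P3·P1 via (5.21,35.745): [(0, 56.5542) (0, 38.1801) (11, 33.0388) (11, 56.2633)]  |A|=228.7923
4. ⊥bis P3·P2 via (9.17,62): [(0, 56.5542) (0, 38.1801) (11, 33.0388) (11, 56.2633)]  |A|=228.7923
5. ⊥bis P3·P4 via (8.275,41.02): [(0, 56.5542) (0, 42.994) (11, 40.37) (11, 56.2633)]  |A|=161.9946
6. canonical 4-gon: [(0, 56.5542) (0, 42.994) (11, 40.37) (11, 56.2633)]
7. shoelace: 161.9946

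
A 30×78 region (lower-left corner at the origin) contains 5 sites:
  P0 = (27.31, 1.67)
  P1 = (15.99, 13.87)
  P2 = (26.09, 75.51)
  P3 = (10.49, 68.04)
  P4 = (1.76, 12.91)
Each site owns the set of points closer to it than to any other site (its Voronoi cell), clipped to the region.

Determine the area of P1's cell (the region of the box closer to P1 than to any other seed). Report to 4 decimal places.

Area of P1's cell: 767.3040

1. box [0,30]×[0,78]: [(0, 0) (30, 0) (30, 78) (0, 78)]
2. ⊥bis P1·P0 via (21.65,7.77): [(0, 0) (13.276, 0) (30, 15.5177) (30, 78) (0, 78)]  |A|=2210.2407
3. ⊥bis P1·P2 via (21.04,44.69): [(0, 48.1375) (0, 0) (13.276, 0) (30, 15.5177) (30, 43.2219)]  |A|=1240.6312
4. ⊥bis P1·P3 via (13.24,40.955): [(0, 39.6107) (0, 0) (13.276, 0) (30, 15.5177) (30, 42.6567)]  |A|=1104.2516
5. ⊥bis P1·P4 via (8.875,13.39): [(7.0577, 40.3273) (9.7783, 0) (13.276, 0) (30, 15.5177) (30, 42.6567)]  |A|=767.304
6. canonical 5-gon: [(7.0577, 40.3273) (9.7783, 0) (13.276, 0) (30, 15.5177) (30, 42.6567)]
7. shoelace: 767.304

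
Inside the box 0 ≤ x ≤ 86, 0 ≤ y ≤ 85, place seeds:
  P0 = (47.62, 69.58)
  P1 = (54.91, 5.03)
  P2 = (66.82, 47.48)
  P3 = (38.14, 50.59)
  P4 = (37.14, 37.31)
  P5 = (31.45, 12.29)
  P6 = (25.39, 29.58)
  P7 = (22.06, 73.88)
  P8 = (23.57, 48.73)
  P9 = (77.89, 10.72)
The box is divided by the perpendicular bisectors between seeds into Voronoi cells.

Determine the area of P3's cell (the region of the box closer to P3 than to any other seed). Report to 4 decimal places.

Area of P3's cell: 372.1655

1. box [0,86]×[0,85]: [(0, 0) (86, 0) (86, 85) (0, 85)]
2. ⊥bis P3·P0 via (42.88,60.085): [(0, 81.4911) (0, 0) (86, 0) (86, 38.5591)]  |A|=5162.1582
3. ⊥bis P3·P1 via (46.525,27.81): [(81.6403, 40.7355) (0, 81.4911) (0, 10.6848)]  |A|=2890.3257
4. ⊥bis P3·P2 via (52.48,49.035): [(50.3303, 29.2107) (53.1237, 54.9712) (0, 81.4911) (0, 10.6848)]  |A|=2503.1406
5. ⊥bis P3·P4 via (37.64,43.95): [(51.8129, 42.8828) (53.1237, 54.9712) (0, 81.4911) (0, 46.7843)]  |A|=1237.6031
6. ⊥bis P3·P5 via (34.795,31.44): [(51.8129, 42.8828) (53.1237, 54.9712) (0, 81.4911) (0, 46.7843)]  |A|=1237.6031
7. ⊥bis P3·P6 via (31.765,40.085): [(23.6616, 45.0026) (51.8129, 42.8828) (53.1237, 54.9712) (0, 81.4911) (0, 59.3617)]  |A|=1088.8028
8. ⊥bis P3·P7 via (30.1,62.235): [(13.8047, 50.9843) (23.6616, 45.0026) (51.8129, 42.8828) (53.1237, 54.9712) (33.6556, 64.6899)]  |A|=538.6625
9. ⊥bis P3·P8 via (30.855,49.66): [(29.3186, 61.6955) (31.5252, 44.4105) (51.8129, 42.8828) (53.1237, 54.9712) (33.6556, 64.6899)]  |A|=372.1655
10. ⊥bis P3·P9 via (58.015,30.655): [(29.3186, 61.6955) (31.5252, 44.4105) (51.8129, 42.8828) (53.1237, 54.9712) (33.6556, 64.6899)]  |A|=372.1655
11. canonical 5-gon: [(29.3186, 61.6955) (31.5252, 44.4105) (51.8129, 42.8828) (53.1237, 54.9712) (33.6556, 64.6899)]
12. shoelace: 372.1655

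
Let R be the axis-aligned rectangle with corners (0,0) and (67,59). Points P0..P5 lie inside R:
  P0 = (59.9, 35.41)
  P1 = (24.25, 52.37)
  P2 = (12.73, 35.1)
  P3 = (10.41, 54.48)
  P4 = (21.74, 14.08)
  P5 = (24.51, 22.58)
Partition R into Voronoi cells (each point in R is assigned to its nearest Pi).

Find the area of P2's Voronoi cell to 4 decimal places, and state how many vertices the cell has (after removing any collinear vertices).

Area of P2's cell: 486.9712 (5 vertices)

1. box [0,67]×[0,59]: [(0, 0) (67, 0) (67, 59) (0, 59)]
2. ⊥bis P2·P0 via (36.315,35.255): [(0, 0) (36.5467, 0) (36.1589, 59) (0, 59)]  |A|=2144.8165
3. ⊥bis P2·P1 via (18.49,43.735): [(0, 56.0688) (0, 0) (36.5467, 0) (36.3375, 31.8298)]  |A|=1600.3368
4. ⊥bis P2·P3 via (11.57,44.79): [(16.0961, 45.3318) (0, 43.4049) (0, 0) (36.5467, 0) (36.3375, 31.8298)]  |A|=1498.4172
5. ⊥bis P2·P4 via (17.235,24.59): [(35.472, 32.4071) (16.0961, 45.3318) (0, 43.4049) (0, 17.2024)]  |A|=587.4151
6. ⊥bis P2·P5 via (18.62,28.84): [(11.4823, 22.1242) (27.8294, 37.5051) (16.0961, 45.3318) (0, 43.4049) (0, 17.2024)]  |A|=486.9712
7. canonical 5-gon: [(11.4823, 22.1242) (27.8294, 37.5051) (16.0961, 45.3318) (0, 43.4049) (0, 17.2024)]
8. shoelace: 486.9712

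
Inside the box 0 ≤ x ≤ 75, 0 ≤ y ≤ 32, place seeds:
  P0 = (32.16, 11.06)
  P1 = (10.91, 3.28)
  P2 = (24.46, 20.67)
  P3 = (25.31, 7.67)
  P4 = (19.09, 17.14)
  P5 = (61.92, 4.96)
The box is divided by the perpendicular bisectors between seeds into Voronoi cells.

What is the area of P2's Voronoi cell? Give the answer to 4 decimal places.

1. box [0,75]×[0,32]: [(0, 0) (75, 0) (75, 32) (0, 32)]
2. ⊥bis P2·P0 via (28.31,15.865): [(0, 0) (8.5097, 0) (48.4473, 32) (0, 32)]  |A|=911.3116
3. ⊥bis P2·P1 via (17.685,11.975): [(0, 25.7549) (20.6103, 9.6956) (48.4473, 32) (0, 32)]  |A|=604.6504
4. ⊥bis P2·P3 via (24.885,14.17): [(0, 25.7549) (15.6434, 13.5657) (26.3109, 14.2632) (48.4473, 32) (0, 32)]  |A|=582.2761
5. ⊥bis P2·P4 via (21.775,18.905): [(24.8875, 14.1702) (26.3109, 14.2632) (48.4473, 32) (13.1669, 32)]  |A|=326.1153
6. ⊥bis P2·P5 via (43.19,12.815): [(24.8875, 14.1702) (26.3109, 14.2632) (48.4473, 32) (13.1669, 32)]  |A|=326.1153
7. canonical 4-gon: [(24.8875, 14.1702) (26.3109, 14.2632) (48.4473, 32) (13.1669, 32)]
8. shoelace: 326.1153

Area of P2's cell: 326.1153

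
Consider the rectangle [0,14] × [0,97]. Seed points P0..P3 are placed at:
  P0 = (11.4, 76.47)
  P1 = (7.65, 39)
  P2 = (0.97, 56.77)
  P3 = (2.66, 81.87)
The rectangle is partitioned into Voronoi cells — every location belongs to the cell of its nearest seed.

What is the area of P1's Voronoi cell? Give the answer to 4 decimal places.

Area of P1's cell: 684.5469

1. box [0,14]×[0,97]: [(0, 0) (14, 0) (14, 97) (0, 97)]
2. ⊥bis P1·P0 via (9.525,57.735): [(0, 58.6883) (0, 0) (14, 0) (14, 57.2871)]  |A|=811.8278
3. ⊥bis P1·P2 via (4.31,47.885): [(0, 46.2648) (0, 0) (14, 0) (14, 51.5276)]  |A|=684.5469
4. ⊥bis P1·P3 via (5.155,60.435): [(0, 46.2648) (0, 0) (14, 0) (14, 51.5276)]  |A|=684.5469
5. canonical 4-gon: [(0, 46.2648) (0, 0) (14, 0) (14, 51.5276)]
6. shoelace: 684.5469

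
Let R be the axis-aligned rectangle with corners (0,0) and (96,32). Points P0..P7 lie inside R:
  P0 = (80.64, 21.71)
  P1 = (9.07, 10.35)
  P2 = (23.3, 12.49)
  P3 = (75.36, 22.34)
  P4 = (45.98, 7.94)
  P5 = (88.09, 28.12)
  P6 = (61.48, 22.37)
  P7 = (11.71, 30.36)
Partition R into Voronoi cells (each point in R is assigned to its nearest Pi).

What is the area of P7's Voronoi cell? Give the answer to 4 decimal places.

1. box [0,96]×[0,32]: [(0, 0) (96, 0) (96, 32) (0, 32)]
2. ⊥bis P7·P0 via (46.175,26.035): [(0, 0) (42.9079, 0) (46.9235, 32) (0, 32)]  |A|=1437.3028
3. ⊥bis P7·P1 via (10.39,20.355): [(0, 21.7258) (44.891, 15.8031) (46.9235, 32) (0, 32)]  |A|=610.6167
4. ⊥bis P7·P2 via (17.505,21.425): [(0, 21.7258) (14.9314, 19.7558) (33.81, 32) (0, 32)]  |A|=283.6919
5. ⊥bis P7·P3 via (43.535,26.35): [(0, 21.7258) (14.9314, 19.7558) (33.81, 32) (0, 32)]  |A|=283.6919
6. ⊥bis P7·P4 via (28.845,19.15): [(0, 21.7258) (14.9314, 19.7558) (33.81, 32) (0, 32)]  |A|=283.6919
7. ⊥bis P7·P5 via (49.9,29.24): [(0, 21.7258) (14.9314, 19.7558) (33.81, 32) (0, 32)]  |A|=283.6919
8. ⊥bis P7·P6 via (36.595,26.365): [(0, 21.7258) (14.9314, 19.7558) (33.81, 32) (0, 32)]  |A|=283.6919
9. canonical 4-gon: [(0, 21.7258) (14.9314, 19.7558) (33.81, 32) (0, 32)]
10. shoelace: 283.6919

Area of P7's cell: 283.6919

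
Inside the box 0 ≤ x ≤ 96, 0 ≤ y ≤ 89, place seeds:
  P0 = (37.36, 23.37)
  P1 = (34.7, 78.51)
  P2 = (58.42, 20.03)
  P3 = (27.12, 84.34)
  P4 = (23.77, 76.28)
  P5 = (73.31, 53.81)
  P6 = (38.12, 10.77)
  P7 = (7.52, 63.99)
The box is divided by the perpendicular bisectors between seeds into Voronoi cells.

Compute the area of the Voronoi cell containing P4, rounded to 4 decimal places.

1. box [0,96]×[0,89]: [(0, 0) (96, 0) (96, 89) (0, 89)]
2. ⊥bis P4·P0 via (30.565,49.825): [(0, 41.9743) (96, 66.6321) (96, 89) (0, 89)]  |A|=3330.8926
3. ⊥bis P4·P1 via (29.235,77.395): [(0, 41.9743) (34.6461, 50.8732) (26.8673, 89) (0, 89)]  |A|=1326.8095
4. ⊥bis P4·P2 via (41.095,48.155): [(0, 41.9743) (34.6461, 50.8732) (26.8673, 89) (0, 89)]  |A|=1326.8095
5. ⊥bis P4·P3 via (25.445,80.31): [(0, 41.9743) (34.6461, 50.8732) (28.9363, 78.8589) (4.5371, 89) (0, 89)]  |A|=1213.5832
6. ⊥bis P4·P5 via (48.54,65.045): [(0, 41.9743) (34.6461, 50.8732) (28.9363, 78.8589) (4.5371, 89) (0, 89)]  |A|=1213.5832
7. ⊥bis P4·P6 via (30.945,43.525): [(0, 41.9743) (34.6461, 50.8732) (28.9363, 78.8589) (4.5371, 89) (0, 89)]  |A|=1213.5832
8. ⊥bis P4·P7 via (15.645,70.135): [(30.9339, 49.9198) (34.6461, 50.8732) (28.9363, 78.8589) (4.5371, 89) (1.3773, 89)]  |A|=459.327
9. canonical 5-gon: [(30.9339, 49.9198) (34.6461, 50.8732) (28.9363, 78.8589) (4.5371, 89) (1.3773, 89)]
10. shoelace: 459.327

Area of P4's cell: 459.3270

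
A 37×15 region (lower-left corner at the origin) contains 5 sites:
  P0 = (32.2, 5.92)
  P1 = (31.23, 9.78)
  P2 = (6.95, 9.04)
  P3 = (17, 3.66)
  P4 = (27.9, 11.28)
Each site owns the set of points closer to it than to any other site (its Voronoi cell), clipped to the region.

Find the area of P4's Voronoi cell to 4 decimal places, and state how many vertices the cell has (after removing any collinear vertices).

1. box [0,37]×[0,15]: [(0, 0) (37, 0) (37, 15) (0, 15)]
2. ⊥bis P4·P0 via (30.05,8.6): [(0, 0) (19.33, 0) (37, 14.1756) (37, 15) (0, 15)]  |A|=429.7589
3. ⊥bis P4·P1 via (29.565,10.53): [(0, 0) (19.33, 0) (27.9293, 6.8987) (31.5785, 15) (0, 15)]  |A|=404.0591
4. ⊥bis P4·P2 via (17.425,10.16): [(18.5113, 0) (19.33, 0) (27.9293, 6.8987) (31.5785, 15) (16.9075, 15)]  |A|=138.418
5. ⊥bis P4·P3 via (22.45,7.47): [(24.6747, 4.2877) (27.9293, 6.8987) (31.5785, 15) (17.1859, 15)]  |A|=85.5081
6. canonical 4-gon: [(24.6747, 4.2877) (27.9293, 6.8987) (31.5785, 15) (17.1859, 15)]
7. shoelace: 85.5081

Area of P4's cell: 85.5081 (4 vertices)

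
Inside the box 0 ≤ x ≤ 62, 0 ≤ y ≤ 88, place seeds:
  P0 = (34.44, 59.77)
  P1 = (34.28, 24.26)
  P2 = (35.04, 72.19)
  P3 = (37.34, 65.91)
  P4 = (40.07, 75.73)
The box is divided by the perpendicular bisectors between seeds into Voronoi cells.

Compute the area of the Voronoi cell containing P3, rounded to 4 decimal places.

Area of P3's cell: 311.7106

1. box [0,62]×[0,88]: [(0, 0) (62, 0) (62, 88) (0, 88)]
2. ⊥bis P3·P0 via (35.89,62.84): [(0, 79.7913) (62, 50.5079) (62, 88) (0, 88)]  |A|=1416.7242
3. ⊥bis P3·P1 via (35.81,45.085): [(0, 79.7913) (62, 50.5079) (62, 88) (0, 88)]  |A|=1416.7242
4. ⊥bis P3·P2 via (36.19,69.05): [(28.6154, 66.2759) (62, 50.5079) (62, 78.5027)]  |A|=467.2971
5. ⊥bis P3·P4 via (38.705,70.82): [(40.0227, 70.4537) (28.6154, 66.2759) (62, 50.5079) (62, 64.3439)]  |A|=311.7106
6. canonical 4-gon: [(40.0227, 70.4537) (28.6154, 66.2759) (62, 50.5079) (62, 64.3439)]
7. shoelace: 311.7106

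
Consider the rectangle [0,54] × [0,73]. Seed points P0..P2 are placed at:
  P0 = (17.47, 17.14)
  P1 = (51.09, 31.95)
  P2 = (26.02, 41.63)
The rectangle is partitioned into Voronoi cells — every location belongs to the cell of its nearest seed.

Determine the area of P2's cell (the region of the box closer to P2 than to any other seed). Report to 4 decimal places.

Area of P2's cell: 1871.5205

1. box [0,54]×[0,73]: [(0, 0) (54, 0) (54, 73) (0, 73)]
2. ⊥bis P2·P0 via (21.745,29.385): [(0, 36.9767) (54, 18.1241) (54, 73) (0, 73)]  |A|=2454.2804
3. ⊥bis P2·P1 via (38.555,36.79): [(0, 36.9767) (34.0386, 25.093) (52.5364, 73) (0, 73)]  |A|=1871.5205
4. canonical 4-gon: [(0, 36.9767) (34.0386, 25.093) (52.5364, 73) (0, 73)]
5. shoelace: 1871.5205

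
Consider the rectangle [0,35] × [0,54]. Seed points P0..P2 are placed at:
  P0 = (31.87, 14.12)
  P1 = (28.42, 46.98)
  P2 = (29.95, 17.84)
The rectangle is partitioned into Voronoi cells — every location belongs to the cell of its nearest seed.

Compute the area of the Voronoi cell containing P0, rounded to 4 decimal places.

Area of P0's cell: 317.0548

1. box [0,35]×[0,54]: [(0, 0) (35, 0) (35, 54) (0, 54)]
2. ⊥bis P0·P1 via (30.145,30.55): [(0, 27.3851) (0, 0) (35, 0) (35, 31.0597)]  |A|=1022.7837
3. ⊥bis P0·P2 via (30.91,15.98): [(0, 0.0265) (0, 0) (35, 0) (35, 18.091)]  |A|=317.0548
4. canonical 4-gon: [(0, 0.0265) (0, 0) (35, 0) (35, 18.091)]
5. shoelace: 317.0548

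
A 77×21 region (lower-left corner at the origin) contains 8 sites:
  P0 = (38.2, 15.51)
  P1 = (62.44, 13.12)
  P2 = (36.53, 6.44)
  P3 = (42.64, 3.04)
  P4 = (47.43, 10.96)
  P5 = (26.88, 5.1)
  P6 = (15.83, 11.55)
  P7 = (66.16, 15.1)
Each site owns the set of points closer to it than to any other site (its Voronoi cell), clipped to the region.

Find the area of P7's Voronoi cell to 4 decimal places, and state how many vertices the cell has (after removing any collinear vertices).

1. box [0,77]×[0,21]: [(0, 0) (77, 0) (77, 21) (0, 21)]
2. ⊥bis P7·P0 via (52.18,15.305): [(51.9556, 0) (77, 0) (77, 21) (52.2635, 21)]  |A|=522.6997
3. ⊥bis P7·P1 via (64.3,14.11): [(71.8102, 0) (77, 0) (77, 21) (60.6327, 21)]  |A|=226.3495
4. ⊥bis P7·P2 via (51.345,10.77): [(71.8102, 0) (77, 0) (77, 21) (60.6327, 21)]  |A|=226.3495
5. ⊥bis P7·P3 via (54.4,9.07): [(71.8102, 0) (77, 0) (77, 21) (60.6327, 21)]  |A|=226.3495
6. ⊥bis P7·P4 via (56.795,13.03): [(71.8102, 0) (77, 0) (77, 21) (60.6327, 21)]  |A|=226.3495
7. ⊥bis P7·P5 via (46.52,10.1): [(71.8102, 0) (77, 0) (77, 21) (60.6327, 21)]  |A|=226.3495
8. ⊥bis P7·P6 via (40.995,13.325): [(71.8102, 0) (77, 0) (77, 21) (60.6327, 21)]  |A|=226.3495
9. canonical 4-gon: [(71.8102, 0) (77, 0) (77, 21) (60.6327, 21)]
10. shoelace: 226.3495

Area of P7's cell: 226.3495 (4 vertices)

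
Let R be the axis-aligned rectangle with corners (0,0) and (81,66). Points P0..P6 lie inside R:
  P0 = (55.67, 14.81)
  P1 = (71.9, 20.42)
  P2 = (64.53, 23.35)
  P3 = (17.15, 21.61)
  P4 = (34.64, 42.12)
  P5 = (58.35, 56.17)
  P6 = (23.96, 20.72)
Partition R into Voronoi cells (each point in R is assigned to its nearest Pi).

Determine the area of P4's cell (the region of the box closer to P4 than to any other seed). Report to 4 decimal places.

1. box [0,81]×[0,66]: [(0, 0) (81, 0) (81, 66) (0, 66)]
2. ⊥bis P4·P0 via (45.155,28.465): [(0, 0) (8.1898, 0) (81, 56.0674) (81, 66) (0, 66)]  |A|=3304.861
3. ⊥bis P4·P1 via (53.27,31.27): [(0, 0) (8.1898, 0) (56.9067, 37.5143) (73.4965, 66) (0, 66)]  |A|=3078.3353
4. ⊥bis P4·P2 via (49.585,32.735): [(0, 0) (8.1898, 0) (48.5409, 31.0723) (70.4744, 66) (0, 66)]  |A|=2959.8407
5. ⊥bis P4·P3 via (25.895,31.865): [(0, 53.9471) (37.1293, 22.2849) (48.5409, 31.0723) (70.4744, 66) (0, 66)]  |A|=1867.0771
6. ⊥bis P4·P5 via (46.495,49.145): [(0, 53.9471) (37.1293, 22.2849) (48.5409, 31.0723) (52.9983, 38.1704) (36.5071, 66) (0, 66)]  |A|=1394.4296
7. ⊥bis P4·P6 via (29.3,31.42): [(0, 53.9471) (22.3486, 34.8892) (41.2486, 25.4569) (48.5409, 31.0723) (52.9983, 38.1704) (36.5071, 66) (0, 66)]  |A|=1345.0271
8. canonical 7-gon: [(0, 53.9471) (22.3486, 34.8892) (41.2486, 25.4569) (48.5409, 31.0723) (52.9983, 38.1704) (36.5071, 66) (0, 66)]
9. shoelace: 1345.0271

Area of P4's cell: 1345.0271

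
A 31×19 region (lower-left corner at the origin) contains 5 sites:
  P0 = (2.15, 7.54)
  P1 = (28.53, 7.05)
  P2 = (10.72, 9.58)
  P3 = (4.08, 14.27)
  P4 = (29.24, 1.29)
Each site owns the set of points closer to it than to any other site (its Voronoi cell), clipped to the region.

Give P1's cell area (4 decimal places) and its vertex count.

1. box [0,31]×[0,19]: [(0, 0) (31, 0) (31, 19) (0, 19)]
2. ⊥bis P1·P0 via (15.34,7.295): [(15.2045, 0) (31, 0) (31, 19) (15.5574, 19)]  |A|=296.7618
3. ⊥bis P1·P2 via (19.625,8.315): [(18.4438, 0) (31, 0) (31, 19) (21.1429, 19)]  |A|=212.9266
4. ⊥bis P1·P3 via (16.305,10.66): [(18.4438, 0) (31, 0) (31, 19) (21.1429, 19)]  |A|=212.9266
5. ⊥bis P1·P4 via (28.885,4.17): [(18.8607, 2.9344) (31, 4.4307) (31, 19) (21.1429, 19)]  |A|=167.6115
6. canonical 4-gon: [(18.8607, 2.9344) (31, 4.4307) (31, 19) (21.1429, 19)]
7. shoelace: 167.6115

Area of P1's cell: 167.6115 (4 vertices)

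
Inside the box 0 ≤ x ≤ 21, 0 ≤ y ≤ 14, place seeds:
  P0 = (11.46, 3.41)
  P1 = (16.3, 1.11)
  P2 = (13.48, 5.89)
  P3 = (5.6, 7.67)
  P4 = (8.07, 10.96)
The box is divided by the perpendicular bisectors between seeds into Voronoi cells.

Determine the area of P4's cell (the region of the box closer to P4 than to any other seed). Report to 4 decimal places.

Area of P4's cell: 52.2915

1. box [0,21]×[0,14]: [(0, 0) (21, 0) (21, 14) (0, 14)]
2. ⊥bis P4·P0 via (9.765,7.185): [(0, 2.8005) (21, 12.2296) (21, 14) (0, 14)]  |A|=136.1846
3. ⊥bis P4·P1 via (12.185,6.035): [(0, 2.8005) (17.9714, 10.8697) (21, 13.4002) (21, 14) (0, 14)]  |A|=134.4119
4. ⊥bis P4·P2 via (10.775,8.425): [(0, 2.8005) (9.5025, 7.0671) (15.9996, 14) (0, 14)]  |A|=108.6734
5. ⊥bis P4·P3 via (6.835,9.315): [(9.6374, 7.2111) (15.9996, 14) (0.5947, 14)]  |A|=52.2915
6. canonical 3-gon: [(9.6374, 7.2111) (15.9996, 14) (0.5947, 14)]
7. shoelace: 52.2915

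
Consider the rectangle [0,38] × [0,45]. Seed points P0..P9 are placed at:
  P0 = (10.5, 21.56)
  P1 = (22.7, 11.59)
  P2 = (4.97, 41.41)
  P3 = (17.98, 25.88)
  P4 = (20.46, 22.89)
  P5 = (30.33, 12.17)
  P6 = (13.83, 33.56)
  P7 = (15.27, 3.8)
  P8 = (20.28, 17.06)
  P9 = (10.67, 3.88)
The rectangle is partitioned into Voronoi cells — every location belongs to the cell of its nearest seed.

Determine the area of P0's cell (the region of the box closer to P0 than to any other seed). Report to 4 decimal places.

Area of P0's cell: 227.8603

1. box [0,38]×[0,45]: [(0, 0) (38, 0) (38, 45) (0, 45)]
2. ⊥bis P0·P1 via (16.6,16.575): [(0, 0) (3.0547, 0) (38, 42.7616) (38, 45) (0, 45)]  |A|=962.8421
3. ⊥bis P0·P2 via (7.735,31.485): [(0, 29.3301) (0, 0) (3.0547, 0) (34.9896, 39.0778)]  |A|=572.8102
4. ⊥bis P0·P3 via (14.24,23.72): [(9.4754, 31.9699) (0, 29.3301) (0, 0) (3.0547, 0) (17.635, 17.8415)]  |A|=363.5743
5. ⊥bis P0·P4 via (15.48,22.225): [(15.5933, 21.3769) (9.4754, 31.9699) (0, 29.3301) (0, 0) (3.0547, 0) (16.2858, 16.1905)]  |A|=359.5038
6. ⊥bis P0·P5 via (20.415,16.865): [(15.5933, 21.3769) (9.4754, 31.9699) (0, 29.3301) (0, 0) (3.0547, 0) (16.2858, 16.1905)]  |A|=359.5038
7. ⊥bis P0·P6 via (12.165,27.56): [(15.5933, 21.3769) (11.995, 27.6072) (2.8874, 30.1345) (0, 29.3301) (0, 0) (3.0547, 0) (16.2858, 16.1905)]  |A|=342.8211
8. ⊥bis P0·P7 via (12.885,12.68): [(15.5933, 21.3769) (11.995, 27.6072) (2.8874, 30.1345) (0, 29.3301) (0, 9.2193) (13.5665, 12.8631) (16.2858, 16.1905)]  |A|=260.6375
9. ⊥bis P0·P8 via (15.39,19.31): [(15.7615, 20.1173) (15.5933, 21.3769) (11.995, 27.6072) (2.8874, 30.1345) (0, 29.3301) (0, 9.2193) (12.2625, 12.5128)]  |A|=250.0805
10. ⊥bis P0·P9 via (10.585,12.72): [(12.3657, 12.7371) (15.7615, 20.1173) (15.5933, 21.3769) (11.995, 27.6072) (2.8874, 30.1345) (0, 29.3301) (0, 12.6182)]  |A|=227.8603
11. canonical 7-gon: [(12.3657, 12.7371) (15.7615, 20.1173) (15.5933, 21.3769) (11.995, 27.6072) (2.8874, 30.1345) (0, 29.3301) (0, 12.6182)]
12. shoelace: 227.8603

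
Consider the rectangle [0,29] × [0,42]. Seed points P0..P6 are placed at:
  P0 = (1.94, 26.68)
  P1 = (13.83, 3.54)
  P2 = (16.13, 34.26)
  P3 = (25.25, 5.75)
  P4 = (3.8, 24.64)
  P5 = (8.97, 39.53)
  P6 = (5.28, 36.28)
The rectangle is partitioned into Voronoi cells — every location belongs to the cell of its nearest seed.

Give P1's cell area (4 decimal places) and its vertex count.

Area of P1's cell: 267.5356 (4 vertices)

1. box [0,29]×[0,42]: [(0, 0) (29, 0) (29, 42) (0, 42)]
2. ⊥bis P1·P0 via (7.885,15.11): [(0, 11.0585) (0, 0) (29, 0) (29, 25.9595)]  |A|=536.7604
3. ⊥bis P1·P2 via (14.98,18.9): [(15.2253, 18.8816) (0, 11.0585) (0, 0) (29, 0) (29, 17.8503)]  |A|=480.9095
4. ⊥bis P1·P3 via (19.54,4.645): [(16.8079, 18.7631) (15.2253, 18.8816) (0, 11.0585) (0, 0) (20.4389, 0)]  |A|=291.776
5. ⊥bis P1·P4 via (8.815,14.09): [(16.9627, 17.963) (0, 9.8997) (0, 0) (20.4389, 0)]  |A|=267.5356
6. ⊥bis P1·P5 via (11.4,21.535): [(16.9627, 17.963) (0, 9.8997) (0, 0) (20.4389, 0)]  |A|=267.5356
7. ⊥bis P1·P6 via (9.555,19.91): [(16.9627, 17.963) (0, 9.8997) (0, 0) (20.4389, 0)]  |A|=267.5356
8. canonical 4-gon: [(16.9627, 17.963) (0, 9.8997) (0, 0) (20.4389, 0)]
9. shoelace: 267.5356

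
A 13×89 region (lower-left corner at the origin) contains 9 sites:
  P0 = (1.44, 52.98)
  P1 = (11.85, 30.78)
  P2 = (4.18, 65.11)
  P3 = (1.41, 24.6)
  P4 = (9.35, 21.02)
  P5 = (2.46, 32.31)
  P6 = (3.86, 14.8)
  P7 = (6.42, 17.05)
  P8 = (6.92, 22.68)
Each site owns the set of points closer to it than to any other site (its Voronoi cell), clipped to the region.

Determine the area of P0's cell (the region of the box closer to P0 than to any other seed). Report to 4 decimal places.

Area of P0's cell: 196.1231

1. box [0,13]×[0,89]: [(0, 0) (13, 0) (13, 89) (0, 89)]
2. ⊥bis P0·P1 via (6.645,41.88): [(0, 38.764) (13, 44.86) (13, 89) (0, 89)]  |A|=613.4439
3. ⊥bis P0·P2 via (2.81,59.045): [(0, 59.6797) (0, 38.764) (13, 44.86) (13, 56.7432)]  |A|=213.1931
4. ⊥bis P0·P3 via (1.425,38.79): [(0, 59.6797) (0, 38.7915) (0.0585, 38.7914) (13, 44.86) (13, 56.7432)]  |A|=213.1923
5. ⊥bis P0·P4 via (5.395,37): [(0, 59.6797) (0, 38.7915) (0.0585, 38.7914) (13, 44.86) (13, 56.7432)]  |A|=213.1923
6. ⊥bis P0·P5 via (1.95,42.645): [(0, 59.6797) (0, 42.5488) (9.0205, 42.9939) (13, 44.86) (13, 56.7432)]  |A|=196.1231
7. ⊥bis P0·P6 via (2.65,33.89): [(0, 59.6797) (0, 42.5488) (9.0205, 42.9939) (13, 44.86) (13, 56.7432)]  |A|=196.1231
8. ⊥bis P0·P7 via (3.93,35.015): [(0, 59.6797) (0, 42.5488) (9.0205, 42.9939) (13, 44.86) (13, 56.7432)]  |A|=196.1231
9. ⊥bis P0·P8 via (4.18,37.83): [(0, 59.6797) (0, 42.5488) (9.0205, 42.9939) (13, 44.86) (13, 56.7432)]  |A|=196.1231
10. canonical 5-gon: [(0, 59.6797) (0, 42.5488) (9.0205, 42.9939) (13, 44.86) (13, 56.7432)]
11. shoelace: 196.1231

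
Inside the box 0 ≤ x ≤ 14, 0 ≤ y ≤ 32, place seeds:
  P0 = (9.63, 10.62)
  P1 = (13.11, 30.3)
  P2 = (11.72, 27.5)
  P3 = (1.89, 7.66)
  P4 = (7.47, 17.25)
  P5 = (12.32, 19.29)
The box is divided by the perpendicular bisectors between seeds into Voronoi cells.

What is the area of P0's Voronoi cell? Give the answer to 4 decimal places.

1. box [0,14]×[0,32]: [(0, 0) (14, 0) (14, 32) (0, 32)]
2. ⊥bis P0·P1 via (11.37,20.46): [(0, 22.4705) (0, 0) (14, 0) (14, 19.9949)]  |A|=297.2584
3. ⊥bis P0·P2 via (10.675,19.06): [(0, 20.3817) (0, 0) (14, 0) (14, 18.6483)]  |A|=273.2103
4. ⊥bis P0·P3 via (5.76,9.14): [(1.5334, 20.1919) (9.2554, 0) (14, 0) (14, 18.6483)]  |A|=164.1412
5. ⊥bis P0·P4 via (8.55,13.935): [(4.4385, 12.5955) (9.2554, 0) (14, 0) (14, 15.7106)]  |A|=104.9885
6. ⊥bis P0·P5 via (10.975,14.955): [(11.3365, 14.8428) (4.4385, 12.5955) (9.2554, 0) (14, 0) (14, 14.0164)]  |A|=102.7324
7. canonical 5-gon: [(11.3365, 14.8428) (4.4385, 12.5955) (9.2554, 0) (14, 0) (14, 14.0164)]
8. shoelace: 102.7324

Area of P0's cell: 102.7324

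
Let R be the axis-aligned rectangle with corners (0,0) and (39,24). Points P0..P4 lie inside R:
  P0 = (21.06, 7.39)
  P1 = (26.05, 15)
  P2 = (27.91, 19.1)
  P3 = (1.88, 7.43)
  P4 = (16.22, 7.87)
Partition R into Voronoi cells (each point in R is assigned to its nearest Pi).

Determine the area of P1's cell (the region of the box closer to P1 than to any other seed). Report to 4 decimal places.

1. box [0,39]×[0,24]: [(0, 0) (39, 0) (39, 24) (0, 24)]
2. ⊥bis P1·P0 via (23.555,11.195): [(39, 1.0675) (39, 24) (4.0267, 24)]  |A|=401.0128
3. ⊥bis P1·P2 via (26.98,17.05): [(39, 1.0675) (39, 11.597) (11.6601, 24) (4.0267, 24)]  |A|=231.4648
4. ⊥bis P1·P3 via (13.965,11.215): [(11.4944, 19.1033) (39, 1.0675) (39, 11.597) (11.6601, 24) (9.9608, 24)]  |A|=216.9364
5. ⊥bis P1·P4 via (21.135,11.435): [(19.2721, 14.0034) (39, 1.0675) (39, 11.597) (12.1983, 23.7558)]  |A|=191.55
6. canonical 4-gon: [(19.2721, 14.0034) (39, 1.0675) (39, 11.597) (12.1983, 23.7558)]
7. shoelace: 191.55

Area of P1's cell: 191.5500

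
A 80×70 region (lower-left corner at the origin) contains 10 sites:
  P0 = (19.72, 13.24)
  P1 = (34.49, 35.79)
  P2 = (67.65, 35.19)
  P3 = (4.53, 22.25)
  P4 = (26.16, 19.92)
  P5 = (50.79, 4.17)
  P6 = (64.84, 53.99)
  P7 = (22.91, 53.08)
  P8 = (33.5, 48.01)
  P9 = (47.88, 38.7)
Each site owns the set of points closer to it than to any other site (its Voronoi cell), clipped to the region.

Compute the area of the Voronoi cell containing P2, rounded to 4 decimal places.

1. box [0,80]×[0,70]: [(0, 0) (80, 0) (80, 70) (0, 70)]
2. ⊥bis P2·P0 via (43.685,24.215): [(54.7745, 0) (80, 0) (80, 70) (22.7173, 70)]  |A|=2887.7865
3. ⊥bis P2·P1 via (51.07,35.49): [(50.5931, 9.1306) (54.7745, 0) (80, 0) (80, 70) (51.6944, 70)]  |A|=2005.8769
4. ⊥bis P2·P3 via (36.09,28.72): [(50.5931, 9.1306) (54.7745, 0) (80, 0) (80, 70) (51.6944, 70)]  |A|=2005.8769
5. ⊥bis P2·P4 via (46.905,27.555): [(50.738, 17.1404) (57.0464, 0) (80, 0) (80, 70) (51.6944, 70)]  |A|=1968.9985
6. ⊥bis P2·P5 via (59.22,19.68): [(50.8661, 24.2205) (80, 8.3856) (80, 70) (51.6944, 70)]  |A|=1545.4407
7. ⊥bis P2·P6 via (66.245,44.59): [(51.194, 42.3403) (50.8661, 24.2205) (80, 8.3856) (80, 46.6459)]  |A|=817.6104
8. ⊥bis P2·P7 via (45.28,44.135): [(51.194, 42.3403) (50.8661, 24.2205) (80, 8.3856) (80, 46.6459)]  |A|=817.6104
9. ⊥bis P2·P8 via (50.575,41.6): [(51.194, 42.3403) (50.8661, 24.2205) (80, 8.3856) (80, 46.6459)]  |A|=817.6104
10. ⊥bis P2·P9 via (57.765,36.945): [(58.9281, 43.4964) (55.0975, 21.9206) (80, 8.3856) (80, 46.6459)]  |A|=697.6754
11. canonical 4-gon: [(58.9281, 43.4964) (55.0975, 21.9206) (80, 8.3856) (80, 46.6459)]
12. shoelace: 697.6754

Area of P2's cell: 697.6754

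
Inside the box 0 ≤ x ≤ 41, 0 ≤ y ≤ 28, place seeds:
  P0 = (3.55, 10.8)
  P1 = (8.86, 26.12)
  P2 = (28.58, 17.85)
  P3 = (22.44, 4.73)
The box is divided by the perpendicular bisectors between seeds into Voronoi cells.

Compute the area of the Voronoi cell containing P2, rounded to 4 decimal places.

1. box [0,41]×[0,28]: [(0, 0) (41, 0) (41, 28) (0, 28)]
2. ⊥bis P2·P0 via (16.065,14.325): [(20.0998, 0) (41, 0) (41, 28) (12.2133, 28)]  |A|=695.6169
3. ⊥bis P2·P1 via (18.72,21.985): [(15.8411, 15.1201) (20.0998, 0) (41, 0) (41, 28) (21.2425, 28)]  |A|=637.4689
4. ⊥bis P2·P3 via (25.51,11.29): [(16.0846, 15.7009) (41, 4.0409) (41, 28) (21.2425, 28)]  |A|=419.9742
5. canonical 4-gon: [(16.0846, 15.7009) (41, 4.0409) (41, 28) (21.2425, 28)]
6. shoelace: 419.9742

Area of P2's cell: 419.9742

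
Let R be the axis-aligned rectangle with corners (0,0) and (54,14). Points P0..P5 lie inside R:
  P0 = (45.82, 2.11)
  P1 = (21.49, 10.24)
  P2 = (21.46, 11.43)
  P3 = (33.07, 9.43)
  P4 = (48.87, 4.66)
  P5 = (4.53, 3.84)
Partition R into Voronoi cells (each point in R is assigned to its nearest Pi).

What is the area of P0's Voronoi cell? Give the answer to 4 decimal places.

1. box [0,54]×[0,14]: [(0, 0) (54, 0) (54, 14) (0, 14)]
2. ⊥bis P0·P1 via (33.655,6.175): [(31.5916, 0) (54, 0) (54, 14) (36.2698, 14)]  |A|=280.9705
3. ⊥bis P0·P2 via (33.64,6.77): [(35.3289, 11.1843) (31.5916, 0) (54, 0) (54, 14) (36.4062, 14)]  |A|=280.7785
4. ⊥bis P0·P3 via (39.445,5.77): [(36.1323, 0) (54, 0) (54, 14) (44.17, 14)]  |A|=193.8837
5. ⊥bis P0·P4 via (47.345,3.385): [(41.8495, 9.9581) (36.1323, 0) (50.1751, 0)]  |A|=69.9195
6. ⊥bis P0·P5 via (25.175,2.975): [(41.8495, 9.9581) (36.1323, 0) (50.1751, 0)]  |A|=69.9195
7. canonical 3-gon: [(41.8495, 9.9581) (36.1323, 0) (50.1751, 0)]
8. shoelace: 69.9195

Area of P0's cell: 69.9195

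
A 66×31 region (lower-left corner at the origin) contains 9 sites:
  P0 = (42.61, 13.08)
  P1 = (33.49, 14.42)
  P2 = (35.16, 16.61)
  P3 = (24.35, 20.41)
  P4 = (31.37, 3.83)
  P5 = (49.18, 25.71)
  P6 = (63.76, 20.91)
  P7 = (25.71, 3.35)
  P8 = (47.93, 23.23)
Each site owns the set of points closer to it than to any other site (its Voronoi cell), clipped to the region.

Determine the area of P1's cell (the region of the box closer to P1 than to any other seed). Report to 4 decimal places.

1. box [0,66]×[0,31]: [(0, 0) (66, 0) (66, 31) (0, 31)]
2. ⊥bis P1·P0 via (38.05,13.75): [(0, 0) (36.0297, 0) (40.5845, 31) (0, 31)]  |A|=1187.5209
3. ⊥bis P1·P2 via (34.325,15.515): [(0, 0) (36.0297, 0) (37.9079, 12.7828) (14.0183, 31) (0, 31)]  |A|=945.5404
4. ⊥bis P1·P3 via (28.92,17.415): [(17.5069, 0) (36.0297, 0) (37.9079, 12.7828) (29.8908, 18.8963)]  |A|=231.9884
5. ⊥bis P1·P4 via (32.43,9.125): [(24.5243, 10.7076) (37.2293, 8.1642) (37.9079, 12.7828) (29.8908, 18.8963)]  |A|=79.4316
6. ⊥bis P1·P5 via (41.335,20.065): [(24.5243, 10.7076) (37.2293, 8.1642) (37.9079, 12.7828) (29.8908, 18.8963)]  |A|=79.4316
7. ⊥bis P1·P6 via (48.625,17.665): [(24.5243, 10.7076) (37.2293, 8.1642) (37.9079, 12.7828) (29.8908, 18.8963)]  |A|=79.4316
8. ⊥bis P1·P7 via (29.6,8.885): [(25.3071, 11.9021) (27.9953, 10.0128) (37.2293, 8.1642) (37.9079, 12.7828) (29.8908, 18.8963)]  |A|=77.0866
9. ⊥bis P1·P8 via (40.71,18.825): [(25.3071, 11.9021) (27.9953, 10.0128) (37.2293, 8.1642) (37.9079, 12.7828) (29.8908, 18.8963)]  |A|=77.0866
10. canonical 5-gon: [(25.3071, 11.9021) (27.9953, 10.0128) (37.2293, 8.1642) (37.9079, 12.7828) (29.8908, 18.8963)]
11. shoelace: 77.0866

Area of P1's cell: 77.0866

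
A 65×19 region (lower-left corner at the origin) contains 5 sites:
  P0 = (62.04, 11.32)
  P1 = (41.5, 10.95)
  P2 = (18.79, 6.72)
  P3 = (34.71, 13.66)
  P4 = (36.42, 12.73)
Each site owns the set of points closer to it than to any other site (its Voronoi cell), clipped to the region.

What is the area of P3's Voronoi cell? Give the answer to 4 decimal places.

Area of P3's cell: 127.5987

1. box [0,65]×[0,19]: [(0, 0) (65, 0) (65, 19) (0, 19)]
2. ⊥bis P3·P0 via (48.375,12.49): [(0, 0) (47.3056, 0) (48.9324, 19) (0, 19)]  |A|=914.2609
3. ⊥bis P3·P1 via (38.105,12.305): [(0, 0) (33.1939, 0) (40.7771, 19) (0, 19)]  |A|=702.7241
4. ⊥bis P3·P2 via (26.75,10.19): [(31.1921, 0) (33.1939, 0) (40.7771, 19) (22.9095, 19)]  |A|=188.7591
5. ⊥bis P3·P4 via (35.565,13.195): [(29.9449, 2.8612) (38.7221, 19) (22.9095, 19)]  |A|=127.5987
6. canonical 3-gon: [(29.9449, 2.8612) (38.7221, 19) (22.9095, 19)]
7. shoelace: 127.5987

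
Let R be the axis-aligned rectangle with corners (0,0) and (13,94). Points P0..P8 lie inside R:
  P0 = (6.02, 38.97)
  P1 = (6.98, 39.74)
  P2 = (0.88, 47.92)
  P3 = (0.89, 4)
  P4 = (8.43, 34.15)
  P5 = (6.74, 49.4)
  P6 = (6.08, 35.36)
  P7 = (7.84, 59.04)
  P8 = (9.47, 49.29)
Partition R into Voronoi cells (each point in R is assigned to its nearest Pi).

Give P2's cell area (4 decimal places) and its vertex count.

1. box [0,13]×[0,94]: [(0, 0) (13, 0) (13, 94) (0, 94)]
2. ⊥bis P2·P0 via (3.45,43.445): [(0, 41.4637) (13, 48.9296) (13, 94) (0, 94)]  |A|=634.4439
3. ⊥bis P2·P1 via (3.93,43.83): [(0, 41.4637) (3.2922, 43.3544) (13, 50.5937) (13, 94) (0, 94)]  |A|=626.3665
4. ⊥bis P2·P3 via (0.885,25.96): [(0, 41.4637) (3.2922, 43.3544) (13, 50.5937) (13, 94) (0, 94)]  |A|=626.3665
5. ⊥bis P2·P4 via (4.655,41.035): [(0, 41.4637) (3.2922, 43.3544) (13, 50.5937) (13, 94) (0, 94)]  |A|=626.3665
6. ⊥bis P2·P5 via (3.81,48.66): [(0, 63.7455) (0, 41.4637) (3.2922, 43.3544) (4.8555, 44.5202)]  |A|=54.5365
7. ⊥bis P2·P6 via (3.48,41.64): [(0, 63.7455) (0, 41.4637) (3.2922, 43.3544) (4.8555, 44.5202)]  |A|=54.5365
8. ⊥bis P2·P7 via (4.36,53.48): [(2.2608, 54.7939) (0, 56.2089) (0, 41.4637) (3.2922, 43.3544) (4.8555, 44.5202)]  |A|=46.017
9. ⊥bis P2·P8 via (5.175,48.605): [(2.2608, 54.7939) (0, 56.2089) (0, 41.4637) (3.2922, 43.3544) (4.8555, 44.5202)]  |A|=46.017
10. canonical 5-gon: [(2.2608, 54.7939) (0, 56.2089) (0, 41.4637) (3.2922, 43.3544) (4.8555, 44.5202)]
11. shoelace: 46.017

Area of P2's cell: 46.0170 (5 vertices)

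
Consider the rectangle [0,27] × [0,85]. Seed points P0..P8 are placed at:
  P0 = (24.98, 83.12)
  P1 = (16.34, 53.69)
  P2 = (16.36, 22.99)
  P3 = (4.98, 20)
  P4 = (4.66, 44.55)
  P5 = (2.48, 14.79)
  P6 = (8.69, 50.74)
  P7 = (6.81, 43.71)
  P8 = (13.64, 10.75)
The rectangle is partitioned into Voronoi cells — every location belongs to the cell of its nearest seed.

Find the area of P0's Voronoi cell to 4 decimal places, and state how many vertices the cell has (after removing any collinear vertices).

1. box [0,27]×[0,85]: [(0, 0) (27, 0) (27, 85) (0, 85)]
2. ⊥bis P0·P1 via (20.66,68.405): [(0, 74.4703) (27, 66.5437) (27, 85) (0, 85)]  |A|=391.3105
3. ⊥bis P0·P2 via (20.67,53.055): [(0, 74.4703) (27, 66.5437) (27, 85) (0, 85)]  |A|=391.3105
4. ⊥bis P0·P3 via (14.98,51.56): [(0, 74.4703) (27, 66.5437) (27, 85) (0, 85)]  |A|=391.3105
5. ⊥bis P0·P4 via (14.82,63.835): [(0, 74.4703) (27, 66.5437) (27, 85) (0, 85)]  |A|=391.3105
6. ⊥bis P0·P5 via (13.73,48.955): [(0, 74.4703) (27, 66.5437) (27, 85) (0, 85)]  |A|=391.3105
7. ⊥bis P0·P6 via (16.835,66.93): [(0, 75.3995) (4.435, 73.1683) (27, 66.5437) (27, 85) (0, 85)]  |A|=389.2501
8. ⊥bis P0·P7 via (15.895,63.415): [(0, 75.3995) (4.435, 73.1683) (27, 66.5437) (27, 85) (0, 85)]  |A|=389.2501
9. ⊥bis P0·P8 via (19.31,46.935): [(0, 75.3995) (4.435, 73.1683) (27, 66.5437) (27, 85) (0, 85)]  |A|=389.2501
10. canonical 5-gon: [(0, 75.3995) (4.435, 73.1683) (27, 66.5437) (27, 85) (0, 85)]
11. shoelace: 389.2501

Area of P0's cell: 389.2501 (5 vertices)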